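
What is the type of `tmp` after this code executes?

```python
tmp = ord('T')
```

ord() returns int (Unicode code point)

int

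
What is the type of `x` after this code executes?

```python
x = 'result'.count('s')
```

str.count() returns int

int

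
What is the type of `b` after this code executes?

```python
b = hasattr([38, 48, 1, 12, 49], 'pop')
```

hasattr() returns bool

bool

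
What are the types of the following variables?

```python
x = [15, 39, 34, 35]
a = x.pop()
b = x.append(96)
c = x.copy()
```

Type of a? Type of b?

list.pop() returns the element (int); list.append() returns None

int, NoneType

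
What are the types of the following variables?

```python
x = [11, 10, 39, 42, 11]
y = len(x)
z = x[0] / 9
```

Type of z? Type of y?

int / int returns float; len() returns int

float, int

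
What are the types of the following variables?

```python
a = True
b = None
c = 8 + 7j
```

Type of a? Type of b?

a is bool; b is NoneType

bool, NoneType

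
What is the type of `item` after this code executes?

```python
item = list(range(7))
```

list(range(...)) returns list

list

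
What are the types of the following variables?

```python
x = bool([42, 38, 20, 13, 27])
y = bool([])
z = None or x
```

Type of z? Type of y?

None or <bool> returns the bool; bool() returns bool

bool, bool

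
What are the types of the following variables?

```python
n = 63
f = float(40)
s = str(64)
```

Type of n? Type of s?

n is int; s is str

int, str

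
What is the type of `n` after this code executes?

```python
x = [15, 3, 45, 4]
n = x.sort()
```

list.sort() returns None (sorts in place)

NoneType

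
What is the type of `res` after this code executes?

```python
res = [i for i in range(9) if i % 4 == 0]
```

A list comprehension [...] produces a list

list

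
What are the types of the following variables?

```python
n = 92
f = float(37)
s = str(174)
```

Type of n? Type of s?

n is int; s is str

int, str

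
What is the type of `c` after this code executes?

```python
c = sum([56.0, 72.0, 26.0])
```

sum() of floats returns float

float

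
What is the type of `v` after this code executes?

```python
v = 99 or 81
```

'or' returns the first truthy value (99, which is int)

int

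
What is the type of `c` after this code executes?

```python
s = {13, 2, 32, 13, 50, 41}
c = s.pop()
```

Popping from a set of ints returns int

int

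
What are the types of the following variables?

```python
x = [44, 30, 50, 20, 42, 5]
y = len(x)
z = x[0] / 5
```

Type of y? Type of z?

len() returns int; int / int returns float

int, float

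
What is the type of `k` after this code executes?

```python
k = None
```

None has type NoneType

NoneType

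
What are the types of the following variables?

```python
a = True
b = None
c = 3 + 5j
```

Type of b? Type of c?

b is NoneType; c is complex

NoneType, complex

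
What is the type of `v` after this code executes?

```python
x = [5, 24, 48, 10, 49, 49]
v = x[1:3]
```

Slicing a list always returns a list

list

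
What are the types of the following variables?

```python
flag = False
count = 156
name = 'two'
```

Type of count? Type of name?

count is int; name is str

int, str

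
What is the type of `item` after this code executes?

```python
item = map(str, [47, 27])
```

map() returns a map iterator object

map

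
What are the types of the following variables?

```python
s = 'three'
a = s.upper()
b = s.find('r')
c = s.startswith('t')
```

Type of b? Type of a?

str.find() returns int; str.upper() returns str

int, str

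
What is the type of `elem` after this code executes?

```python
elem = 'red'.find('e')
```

str.find() returns int (index, or -1)

int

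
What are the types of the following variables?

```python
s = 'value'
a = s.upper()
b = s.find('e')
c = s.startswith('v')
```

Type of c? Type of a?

str.startswith() returns bool; str.upper() returns str

bool, str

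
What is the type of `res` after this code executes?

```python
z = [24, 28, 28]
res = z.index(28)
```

list.index() returns int

int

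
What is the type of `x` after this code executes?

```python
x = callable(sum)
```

callable() returns bool

bool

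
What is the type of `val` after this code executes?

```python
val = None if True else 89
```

Ternary: condition is True, if branch (None) taken → NoneType

NoneType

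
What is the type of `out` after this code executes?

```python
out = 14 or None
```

'or' returns first truthy value (14, int)

int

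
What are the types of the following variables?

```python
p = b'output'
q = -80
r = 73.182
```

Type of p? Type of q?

p is bytes; q is int

bytes, int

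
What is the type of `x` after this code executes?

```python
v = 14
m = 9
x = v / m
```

int / int always returns float in Python 3 (14 / 9 = 1.55556)

float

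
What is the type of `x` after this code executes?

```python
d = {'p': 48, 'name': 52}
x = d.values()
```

.values() returns a dict_values view object

dict_values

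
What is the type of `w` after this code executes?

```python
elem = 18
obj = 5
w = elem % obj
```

int % int returns int (18 % 5 = 3)

int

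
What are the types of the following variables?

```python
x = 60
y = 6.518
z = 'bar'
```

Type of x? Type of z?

x is int; z is str

int, str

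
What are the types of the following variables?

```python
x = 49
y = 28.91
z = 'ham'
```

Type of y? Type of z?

y is float; z is str

float, str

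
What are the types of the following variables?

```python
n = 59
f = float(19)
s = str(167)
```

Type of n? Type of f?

n is int; f is float

int, float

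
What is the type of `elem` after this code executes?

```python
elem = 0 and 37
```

'and' returns the first falsy value (0, which is int)

int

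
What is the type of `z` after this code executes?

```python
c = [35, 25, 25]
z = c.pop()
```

list.pop() returns the popped element (int here)

int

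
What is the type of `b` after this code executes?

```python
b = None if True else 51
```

Ternary: condition is True, if branch (None) taken → NoneType

NoneType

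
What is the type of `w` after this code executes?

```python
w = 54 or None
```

'or' returns first truthy value (54, int)

int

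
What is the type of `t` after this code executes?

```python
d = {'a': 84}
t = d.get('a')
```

dict.get() returns the value (int) when key is found

int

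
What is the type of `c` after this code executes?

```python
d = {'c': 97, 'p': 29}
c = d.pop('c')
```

dict.pop() returns the value (int)

int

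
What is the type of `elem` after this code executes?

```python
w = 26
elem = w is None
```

'is' comparison returns bool

bool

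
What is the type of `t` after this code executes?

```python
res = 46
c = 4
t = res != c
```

Comparison operators return bool

bool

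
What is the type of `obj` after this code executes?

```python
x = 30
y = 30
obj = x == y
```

Equality comparison returns bool

bool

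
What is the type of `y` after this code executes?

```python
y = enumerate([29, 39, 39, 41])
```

enumerate() returns an enumerate iterator object

enumerate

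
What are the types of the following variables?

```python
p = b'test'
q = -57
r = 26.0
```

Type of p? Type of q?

p is bytes; q is int

bytes, int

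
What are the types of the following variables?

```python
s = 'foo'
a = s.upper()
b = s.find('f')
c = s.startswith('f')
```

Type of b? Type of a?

str.find() returns int; str.upper() returns str

int, str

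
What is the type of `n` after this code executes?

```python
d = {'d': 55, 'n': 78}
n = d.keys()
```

.keys() returns a dict_keys view object

dict_keys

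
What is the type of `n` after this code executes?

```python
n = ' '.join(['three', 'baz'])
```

str.join() returns str

str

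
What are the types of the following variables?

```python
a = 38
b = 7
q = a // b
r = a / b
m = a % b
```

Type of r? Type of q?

int / int returns float; int // int returns int

float, int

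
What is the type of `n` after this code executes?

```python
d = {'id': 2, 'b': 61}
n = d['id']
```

Accessing dict[str, int] with key 'id' returns int value 2

int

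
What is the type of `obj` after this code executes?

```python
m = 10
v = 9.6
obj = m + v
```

int + float returns float (10 + 9.6 = 19.6)

float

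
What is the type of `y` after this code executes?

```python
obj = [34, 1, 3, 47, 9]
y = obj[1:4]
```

Slicing a list always returns a list

list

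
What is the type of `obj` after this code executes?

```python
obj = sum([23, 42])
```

sum() of ints returns int

int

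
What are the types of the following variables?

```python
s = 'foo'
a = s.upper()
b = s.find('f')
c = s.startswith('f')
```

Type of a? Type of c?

str.upper() returns str; str.startswith() returns bool

str, bool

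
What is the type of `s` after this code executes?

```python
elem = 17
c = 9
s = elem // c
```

int // int returns int (17 // 9 = 1)

int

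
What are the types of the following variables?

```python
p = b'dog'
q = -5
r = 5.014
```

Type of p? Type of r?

p is bytes; r is float

bytes, float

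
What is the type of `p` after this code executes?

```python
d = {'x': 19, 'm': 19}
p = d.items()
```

dict.items() returns a dict_items view

dict_items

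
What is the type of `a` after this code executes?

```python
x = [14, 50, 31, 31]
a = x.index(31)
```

list.index() returns int

int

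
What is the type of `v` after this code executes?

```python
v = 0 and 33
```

'and' returns the first falsy value (0, which is int)

int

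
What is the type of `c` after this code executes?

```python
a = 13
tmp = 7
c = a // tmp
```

int // int returns int (13 // 7 = 1)

int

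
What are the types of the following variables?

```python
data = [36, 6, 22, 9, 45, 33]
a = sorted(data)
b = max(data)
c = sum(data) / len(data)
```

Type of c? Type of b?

int / int returns float; max of ints returns int

float, int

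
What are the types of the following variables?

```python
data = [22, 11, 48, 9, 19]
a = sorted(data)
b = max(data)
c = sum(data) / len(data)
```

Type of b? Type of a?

max of ints returns int; sorted() returns list

int, list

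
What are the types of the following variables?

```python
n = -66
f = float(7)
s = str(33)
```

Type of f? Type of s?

f is float; s is str

float, str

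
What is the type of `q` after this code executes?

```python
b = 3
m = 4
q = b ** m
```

int ** positive int returns int (3 ** 4 = 81)

int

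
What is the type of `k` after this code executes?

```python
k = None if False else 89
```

Ternary: condition is False, else branch (89) taken → int

int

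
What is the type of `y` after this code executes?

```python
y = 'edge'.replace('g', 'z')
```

str.replace() returns str

str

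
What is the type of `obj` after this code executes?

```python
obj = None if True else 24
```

Ternary: condition is True, if branch (None) taken → NoneType

NoneType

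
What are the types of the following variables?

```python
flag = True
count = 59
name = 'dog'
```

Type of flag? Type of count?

flag is bool; count is int

bool, int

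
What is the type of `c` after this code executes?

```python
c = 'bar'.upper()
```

str.upper() returns str

str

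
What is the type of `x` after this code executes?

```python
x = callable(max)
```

callable() returns bool

bool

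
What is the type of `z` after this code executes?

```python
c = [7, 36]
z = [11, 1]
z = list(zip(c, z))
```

list(zip(...)) returns a list of tuples

list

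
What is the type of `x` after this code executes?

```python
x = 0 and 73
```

'and' returns the first falsy value (0, which is int)

int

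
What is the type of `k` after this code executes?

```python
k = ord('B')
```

ord() returns int (Unicode code point)

int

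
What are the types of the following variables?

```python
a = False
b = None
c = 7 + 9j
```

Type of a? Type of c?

a is bool; c is complex

bool, complex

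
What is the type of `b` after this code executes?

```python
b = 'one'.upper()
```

str.upper() returns str

str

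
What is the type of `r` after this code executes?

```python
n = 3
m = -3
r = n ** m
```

int ** negative int returns float

float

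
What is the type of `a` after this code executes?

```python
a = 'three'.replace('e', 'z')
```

str.replace() returns str

str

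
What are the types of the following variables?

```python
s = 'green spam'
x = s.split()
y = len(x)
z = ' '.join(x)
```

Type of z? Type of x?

str.join() returns str; str.split() returns list

str, list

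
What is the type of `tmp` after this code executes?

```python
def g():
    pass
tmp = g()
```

A function with no return statement returns None

NoneType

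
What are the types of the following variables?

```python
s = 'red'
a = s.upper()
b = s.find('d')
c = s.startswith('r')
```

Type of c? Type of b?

str.startswith() returns bool; str.find() returns int

bool, int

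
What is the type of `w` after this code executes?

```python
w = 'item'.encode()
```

str.encode() returns bytes

bytes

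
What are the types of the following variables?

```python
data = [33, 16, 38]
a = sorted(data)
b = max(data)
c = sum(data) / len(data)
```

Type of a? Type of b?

sorted() returns list; max of ints returns int

list, int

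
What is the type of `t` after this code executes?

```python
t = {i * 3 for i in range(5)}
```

A set comprehension {expr for x in iterable} produces a set

set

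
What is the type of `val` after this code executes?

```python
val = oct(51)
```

oct() returns str representation

str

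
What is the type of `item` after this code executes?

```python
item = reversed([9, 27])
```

reversed() on a list returns a list_reverseiterator

list_reverseiterator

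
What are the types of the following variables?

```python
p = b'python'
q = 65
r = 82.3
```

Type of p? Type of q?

p is bytes; q is int

bytes, int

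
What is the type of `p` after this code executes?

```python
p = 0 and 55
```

'and' returns the first falsy value (0, which is int)

int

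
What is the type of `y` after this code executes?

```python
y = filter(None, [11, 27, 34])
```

filter() returns a filter iterator object

filter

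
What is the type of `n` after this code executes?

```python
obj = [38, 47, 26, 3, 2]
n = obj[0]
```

Indexing a list of ints returns int (obj[0] = 38)

int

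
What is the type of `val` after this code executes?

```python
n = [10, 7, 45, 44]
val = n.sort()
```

list.sort() returns None (sorts in place)

NoneType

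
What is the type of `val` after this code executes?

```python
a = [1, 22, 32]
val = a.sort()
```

list.sort() returns None (sorts in place)

NoneType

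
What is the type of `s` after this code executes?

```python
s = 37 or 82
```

'or' returns the first truthy value (37, which is int)

int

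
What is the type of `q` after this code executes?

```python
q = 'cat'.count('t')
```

str.count() returns int

int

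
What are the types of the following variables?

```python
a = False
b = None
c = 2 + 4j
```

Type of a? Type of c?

a is bool; c is complex

bool, complex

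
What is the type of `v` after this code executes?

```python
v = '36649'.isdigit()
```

str.isdigit() returns bool

bool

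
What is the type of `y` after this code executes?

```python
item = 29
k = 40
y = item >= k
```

Comparison operators return bool

bool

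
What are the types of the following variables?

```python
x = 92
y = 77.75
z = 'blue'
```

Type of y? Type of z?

y is float; z is str

float, str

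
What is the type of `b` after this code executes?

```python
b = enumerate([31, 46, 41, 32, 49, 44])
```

enumerate() returns an enumerate iterator object

enumerate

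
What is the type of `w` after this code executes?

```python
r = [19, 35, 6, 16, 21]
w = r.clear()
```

list.clear() returns None

NoneType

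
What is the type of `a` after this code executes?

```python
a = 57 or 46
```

'or' returns the first truthy value (57, which is int)

int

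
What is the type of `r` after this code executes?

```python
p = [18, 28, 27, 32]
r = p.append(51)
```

list.append() returns None (mutates in place)

NoneType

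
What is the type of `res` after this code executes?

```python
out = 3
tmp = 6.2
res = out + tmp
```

int + float returns float (3 + 6.2 = 9.2)

float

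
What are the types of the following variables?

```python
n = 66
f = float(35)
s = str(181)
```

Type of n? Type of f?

n is int; f is float

int, float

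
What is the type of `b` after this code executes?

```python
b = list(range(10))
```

list(range(...)) returns list

list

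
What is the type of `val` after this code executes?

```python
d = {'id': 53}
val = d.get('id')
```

dict.get() returns the value (int) when key is found

int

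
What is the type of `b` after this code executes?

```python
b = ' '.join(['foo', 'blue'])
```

str.join() returns str

str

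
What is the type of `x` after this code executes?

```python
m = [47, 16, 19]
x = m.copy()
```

list.copy() returns list

list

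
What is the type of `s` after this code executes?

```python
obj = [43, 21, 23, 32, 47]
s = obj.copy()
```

list.copy() returns list

list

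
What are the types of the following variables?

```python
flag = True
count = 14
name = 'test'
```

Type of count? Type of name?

count is int; name is str

int, str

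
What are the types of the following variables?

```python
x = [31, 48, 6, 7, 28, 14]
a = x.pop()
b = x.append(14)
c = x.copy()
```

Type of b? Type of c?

list.append() returns None; list.copy() returns list

NoneType, list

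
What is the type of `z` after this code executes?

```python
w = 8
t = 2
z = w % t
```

int % int returns int (8 % 2 = 0)

int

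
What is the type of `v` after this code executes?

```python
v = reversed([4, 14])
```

reversed() on a list returns a list_reverseiterator

list_reverseiterator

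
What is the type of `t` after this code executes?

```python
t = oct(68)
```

oct() returns str representation

str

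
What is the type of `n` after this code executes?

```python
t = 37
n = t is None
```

'is' comparison returns bool

bool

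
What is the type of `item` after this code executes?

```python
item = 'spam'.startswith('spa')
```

str.startswith() returns bool

bool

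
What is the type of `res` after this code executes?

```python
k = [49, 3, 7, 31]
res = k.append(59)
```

list.append() returns None (mutates in place)

NoneType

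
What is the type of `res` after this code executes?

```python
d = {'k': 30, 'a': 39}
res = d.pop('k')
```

dict.pop() returns the value (int)

int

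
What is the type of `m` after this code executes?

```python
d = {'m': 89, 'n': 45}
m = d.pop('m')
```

dict.pop() returns the value (int)

int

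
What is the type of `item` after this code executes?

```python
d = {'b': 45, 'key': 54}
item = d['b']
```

Accessing dict[str, int] with key 'b' returns int value 45

int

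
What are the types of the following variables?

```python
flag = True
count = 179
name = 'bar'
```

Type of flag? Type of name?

flag is bool; name is str

bool, str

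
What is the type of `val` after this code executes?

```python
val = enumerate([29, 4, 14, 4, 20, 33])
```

enumerate() returns an enumerate iterator object

enumerate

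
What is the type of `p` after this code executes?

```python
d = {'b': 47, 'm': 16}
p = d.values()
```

.values() returns a dict_values view object

dict_values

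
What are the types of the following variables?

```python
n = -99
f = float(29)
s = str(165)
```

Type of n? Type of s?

n is int; s is str

int, str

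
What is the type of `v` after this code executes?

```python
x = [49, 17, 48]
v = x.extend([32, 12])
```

list.extend() returns None

NoneType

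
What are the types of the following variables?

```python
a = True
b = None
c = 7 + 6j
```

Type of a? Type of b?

a is bool; b is NoneType

bool, NoneType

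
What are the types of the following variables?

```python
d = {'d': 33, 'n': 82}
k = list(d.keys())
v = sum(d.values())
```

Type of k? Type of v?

list(...) returns list; sum of int values returns int

list, int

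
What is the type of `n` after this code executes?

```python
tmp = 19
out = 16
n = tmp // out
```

int // int returns int (19 // 16 = 1)

int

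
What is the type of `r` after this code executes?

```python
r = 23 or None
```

'or' returns first truthy value (23, int)

int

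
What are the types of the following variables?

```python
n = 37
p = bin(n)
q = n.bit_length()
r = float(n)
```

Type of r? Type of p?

float() returns float; bin() returns str

float, str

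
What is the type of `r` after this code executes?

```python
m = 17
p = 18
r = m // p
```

int // int returns int (17 // 18 = 0)

int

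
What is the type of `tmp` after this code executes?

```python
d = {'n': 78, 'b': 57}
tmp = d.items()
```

dict.items() returns a dict_items view

dict_items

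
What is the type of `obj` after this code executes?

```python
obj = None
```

None has type NoneType

NoneType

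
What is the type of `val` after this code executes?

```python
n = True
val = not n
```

'not' always returns bool

bool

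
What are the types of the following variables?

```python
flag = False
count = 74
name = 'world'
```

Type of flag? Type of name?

flag is bool; name is str

bool, str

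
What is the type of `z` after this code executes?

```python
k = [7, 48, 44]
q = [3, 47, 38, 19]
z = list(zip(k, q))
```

list(zip(...)) returns a list of tuples

list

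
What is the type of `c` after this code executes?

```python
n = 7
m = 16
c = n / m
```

int / int always returns float in Python 3 (7 / 16 = 0.4375)

float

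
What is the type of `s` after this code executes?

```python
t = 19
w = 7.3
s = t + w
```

int + float returns float (19 + 7.3 = 26.3)

float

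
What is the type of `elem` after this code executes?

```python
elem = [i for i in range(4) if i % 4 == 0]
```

A list comprehension [...] produces a list

list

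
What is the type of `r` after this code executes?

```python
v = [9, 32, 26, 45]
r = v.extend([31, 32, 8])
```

list.extend() returns None

NoneType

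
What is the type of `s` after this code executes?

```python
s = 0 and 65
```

'and' returns the first falsy value (0, which is int)

int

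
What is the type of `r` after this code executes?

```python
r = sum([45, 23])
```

sum() of ints returns int

int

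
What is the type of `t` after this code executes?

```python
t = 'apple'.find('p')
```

str.find() returns int (index, or -1)

int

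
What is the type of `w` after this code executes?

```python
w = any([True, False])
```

any() returns bool

bool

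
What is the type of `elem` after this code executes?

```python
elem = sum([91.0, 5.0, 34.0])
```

sum() of floats returns float

float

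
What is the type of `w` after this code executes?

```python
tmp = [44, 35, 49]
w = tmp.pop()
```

list.pop() returns the popped element (int here)

int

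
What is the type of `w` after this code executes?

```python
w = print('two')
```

print() returns None

NoneType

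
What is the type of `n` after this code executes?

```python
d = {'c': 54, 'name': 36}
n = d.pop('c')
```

dict.pop() returns the value (int)

int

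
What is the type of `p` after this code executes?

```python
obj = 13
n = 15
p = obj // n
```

int // int returns int (13 // 15 = 0)

int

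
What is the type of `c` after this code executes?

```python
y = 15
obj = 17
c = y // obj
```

int // int returns int (15 // 17 = 0)

int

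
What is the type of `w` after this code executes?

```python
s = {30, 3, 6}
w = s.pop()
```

Popping from a set of ints returns int

int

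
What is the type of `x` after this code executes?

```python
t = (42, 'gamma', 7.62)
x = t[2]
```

Index 2 of tuple is 7.62 which is float

float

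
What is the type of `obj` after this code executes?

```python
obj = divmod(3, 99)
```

divmod() returns a tuple (quotient, remainder)

tuple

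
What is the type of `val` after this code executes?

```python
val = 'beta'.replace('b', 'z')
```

str.replace() returns str

str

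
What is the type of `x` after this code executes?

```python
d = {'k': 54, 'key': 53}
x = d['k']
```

Accessing dict[str, int] with key 'k' returns int value 54

int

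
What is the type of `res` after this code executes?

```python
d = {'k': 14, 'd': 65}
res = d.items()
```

dict.items() returns a dict_items view

dict_items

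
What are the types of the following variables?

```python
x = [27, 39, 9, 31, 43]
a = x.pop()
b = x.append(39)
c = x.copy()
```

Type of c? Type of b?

list.copy() returns list; list.append() returns None

list, NoneType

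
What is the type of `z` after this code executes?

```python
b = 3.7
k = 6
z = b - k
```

float - int returns float (3.7 - 6 = -2.3)

float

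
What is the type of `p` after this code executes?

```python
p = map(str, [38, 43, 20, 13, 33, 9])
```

map() returns a map iterator object

map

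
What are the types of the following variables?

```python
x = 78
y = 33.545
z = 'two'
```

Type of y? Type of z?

y is float; z is str

float, str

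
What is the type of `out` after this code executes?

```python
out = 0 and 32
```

'and' returns the first falsy value (0, which is int)

int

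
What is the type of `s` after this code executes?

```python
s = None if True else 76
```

Ternary: condition is True, if branch (None) taken → NoneType

NoneType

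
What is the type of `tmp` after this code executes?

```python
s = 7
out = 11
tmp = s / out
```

int / int always returns float in Python 3 (7 / 11 = 0.636364)

float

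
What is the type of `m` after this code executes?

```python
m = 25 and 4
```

'and' returns the last value when all truthy (4, which is int)

int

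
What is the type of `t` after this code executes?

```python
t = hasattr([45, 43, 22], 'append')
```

hasattr() returns bool

bool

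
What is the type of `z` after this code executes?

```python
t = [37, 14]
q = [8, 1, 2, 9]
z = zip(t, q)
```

zip() returns a zip iterator object

zip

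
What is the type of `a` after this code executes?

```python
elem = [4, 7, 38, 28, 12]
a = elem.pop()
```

list.pop() returns the popped element (int here)

int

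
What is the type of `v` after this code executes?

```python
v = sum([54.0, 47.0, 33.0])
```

sum() of floats returns float

float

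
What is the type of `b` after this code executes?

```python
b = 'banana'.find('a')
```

str.find() returns int (index, or -1)

int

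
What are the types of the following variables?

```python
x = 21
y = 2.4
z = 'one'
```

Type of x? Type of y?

x is int; y is float

int, float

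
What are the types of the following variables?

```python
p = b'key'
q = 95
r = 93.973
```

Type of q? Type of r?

q is int; r is float

int, float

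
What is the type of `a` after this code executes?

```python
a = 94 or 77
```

'or' returns the first truthy value (94, which is int)

int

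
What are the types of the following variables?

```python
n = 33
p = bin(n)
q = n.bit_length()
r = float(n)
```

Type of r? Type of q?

float() returns float; int.bit_length() returns int

float, int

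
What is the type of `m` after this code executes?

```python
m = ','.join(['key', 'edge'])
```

str.join() returns str

str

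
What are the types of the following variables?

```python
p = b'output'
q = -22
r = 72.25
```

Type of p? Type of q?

p is bytes; q is int

bytes, int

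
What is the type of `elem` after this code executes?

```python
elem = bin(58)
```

bin() returns str representation

str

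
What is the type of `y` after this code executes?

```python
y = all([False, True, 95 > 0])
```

all() returns bool

bool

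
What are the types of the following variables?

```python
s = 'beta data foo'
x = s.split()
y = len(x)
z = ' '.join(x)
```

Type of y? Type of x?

len() returns int; str.split() returns list

int, list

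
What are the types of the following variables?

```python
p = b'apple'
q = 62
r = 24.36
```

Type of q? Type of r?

q is int; r is float

int, float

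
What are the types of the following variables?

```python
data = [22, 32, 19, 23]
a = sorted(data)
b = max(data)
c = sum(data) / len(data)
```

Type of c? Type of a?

int / int returns float; sorted() returns list

float, list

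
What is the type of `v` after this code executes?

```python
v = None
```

None has type NoneType

NoneType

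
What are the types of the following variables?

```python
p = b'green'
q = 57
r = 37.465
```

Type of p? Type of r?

p is bytes; r is float

bytes, float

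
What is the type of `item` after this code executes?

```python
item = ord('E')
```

ord() returns int (Unicode code point)

int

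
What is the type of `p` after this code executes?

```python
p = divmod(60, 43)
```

divmod() returns a tuple (quotient, remainder)

tuple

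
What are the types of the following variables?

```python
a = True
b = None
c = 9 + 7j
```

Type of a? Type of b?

a is bool; b is NoneType

bool, NoneType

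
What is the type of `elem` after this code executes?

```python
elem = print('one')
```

print() returns None

NoneType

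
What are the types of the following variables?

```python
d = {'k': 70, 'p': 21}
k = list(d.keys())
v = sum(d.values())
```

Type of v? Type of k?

sum of int values returns int; list(...) returns list

int, list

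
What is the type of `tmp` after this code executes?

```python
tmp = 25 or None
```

'or' returns first truthy value (25, int)

int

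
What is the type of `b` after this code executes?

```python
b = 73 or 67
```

'or' returns the first truthy value (73, which is int)

int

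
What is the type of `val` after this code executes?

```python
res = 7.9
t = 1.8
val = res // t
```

float // float returns float (floor division preserves float type)

float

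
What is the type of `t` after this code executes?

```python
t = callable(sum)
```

callable() returns bool

bool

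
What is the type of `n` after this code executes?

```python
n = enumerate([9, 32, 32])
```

enumerate() returns an enumerate iterator object

enumerate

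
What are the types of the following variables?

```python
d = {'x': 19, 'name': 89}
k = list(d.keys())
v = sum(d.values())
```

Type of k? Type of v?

list(...) returns list; sum of int values returns int

list, int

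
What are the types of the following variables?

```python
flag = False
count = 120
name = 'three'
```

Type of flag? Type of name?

flag is bool; name is str

bool, str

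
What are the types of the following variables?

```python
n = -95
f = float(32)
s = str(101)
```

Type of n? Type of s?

n is int; s is str

int, str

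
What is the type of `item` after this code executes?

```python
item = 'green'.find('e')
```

str.find() returns int (index, or -1)

int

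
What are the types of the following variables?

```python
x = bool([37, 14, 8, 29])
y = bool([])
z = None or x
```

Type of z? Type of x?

None or <bool> returns the bool; bool() returns bool

bool, bool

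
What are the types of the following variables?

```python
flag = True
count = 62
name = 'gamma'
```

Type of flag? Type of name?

flag is bool; name is str

bool, str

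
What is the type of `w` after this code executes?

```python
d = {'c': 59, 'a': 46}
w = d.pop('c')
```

dict.pop() returns the value (int)

int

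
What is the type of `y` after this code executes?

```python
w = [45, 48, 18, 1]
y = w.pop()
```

list.pop() returns the popped element (int here)

int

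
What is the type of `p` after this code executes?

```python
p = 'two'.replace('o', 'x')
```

str.replace() returns str

str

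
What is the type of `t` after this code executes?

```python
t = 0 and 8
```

'and' returns the first falsy value (0, which is int)

int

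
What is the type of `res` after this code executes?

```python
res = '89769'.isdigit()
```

str.isdigit() returns bool

bool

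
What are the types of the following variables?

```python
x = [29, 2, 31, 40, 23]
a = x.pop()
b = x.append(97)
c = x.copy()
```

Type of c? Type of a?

list.copy() returns list; list.pop() returns the element (int)

list, int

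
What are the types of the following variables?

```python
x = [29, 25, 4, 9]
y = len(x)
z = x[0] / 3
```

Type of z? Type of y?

int / int returns float; len() returns int

float, int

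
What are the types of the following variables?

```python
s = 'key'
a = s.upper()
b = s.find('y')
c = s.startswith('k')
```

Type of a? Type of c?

str.upper() returns str; str.startswith() returns bool

str, bool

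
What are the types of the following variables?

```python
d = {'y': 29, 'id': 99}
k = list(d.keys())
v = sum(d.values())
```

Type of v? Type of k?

sum of int values returns int; list(...) returns list

int, list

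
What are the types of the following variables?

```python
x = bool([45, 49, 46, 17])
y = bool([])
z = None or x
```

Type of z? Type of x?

None or <bool> returns the bool; bool() returns bool

bool, bool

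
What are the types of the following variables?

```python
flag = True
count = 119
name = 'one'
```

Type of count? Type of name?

count is int; name is str

int, str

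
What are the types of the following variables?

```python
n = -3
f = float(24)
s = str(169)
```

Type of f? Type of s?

f is float; s is str

float, str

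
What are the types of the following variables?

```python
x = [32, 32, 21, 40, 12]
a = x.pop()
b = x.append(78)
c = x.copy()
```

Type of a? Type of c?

list.pop() returns the element (int); list.copy() returns list

int, list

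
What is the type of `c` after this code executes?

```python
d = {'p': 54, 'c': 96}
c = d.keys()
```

.keys() returns a dict_keys view object

dict_keys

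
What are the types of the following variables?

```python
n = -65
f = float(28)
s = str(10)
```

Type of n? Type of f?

n is int; f is float

int, float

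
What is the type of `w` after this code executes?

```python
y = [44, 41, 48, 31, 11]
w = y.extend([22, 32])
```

list.extend() returns None

NoneType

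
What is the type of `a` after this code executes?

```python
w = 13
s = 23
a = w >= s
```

Comparison operators return bool

bool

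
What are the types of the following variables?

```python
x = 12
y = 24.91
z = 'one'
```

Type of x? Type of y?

x is int; y is float

int, float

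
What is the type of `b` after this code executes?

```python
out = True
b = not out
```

'not' always returns bool

bool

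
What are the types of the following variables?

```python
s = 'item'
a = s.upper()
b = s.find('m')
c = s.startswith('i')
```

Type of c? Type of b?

str.startswith() returns bool; str.find() returns int

bool, int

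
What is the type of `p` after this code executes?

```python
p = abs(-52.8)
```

abs() of float returns float

float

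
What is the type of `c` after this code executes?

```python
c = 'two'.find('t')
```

str.find() returns int (index, or -1)

int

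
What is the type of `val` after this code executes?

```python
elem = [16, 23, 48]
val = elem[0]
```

Indexing a list of ints returns int (elem[0] = 16)

int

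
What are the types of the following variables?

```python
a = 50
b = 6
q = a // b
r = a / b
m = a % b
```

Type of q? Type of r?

int // int returns int; int / int returns float

int, float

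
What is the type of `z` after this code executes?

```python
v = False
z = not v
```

'not' always returns bool

bool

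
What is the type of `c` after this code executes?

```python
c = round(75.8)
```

round() with no ndigits arg returns int

int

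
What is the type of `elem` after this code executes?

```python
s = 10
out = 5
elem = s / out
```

int / int always returns float in Python 3 (10 / 5 = 2)

float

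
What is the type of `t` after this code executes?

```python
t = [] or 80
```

'or' returns first truthy value (80, which is int)

int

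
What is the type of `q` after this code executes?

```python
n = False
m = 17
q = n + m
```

bool + int returns int (False is 0, so 0 + 17 = 17)

int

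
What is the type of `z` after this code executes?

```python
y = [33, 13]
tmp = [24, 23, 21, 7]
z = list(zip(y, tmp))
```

list(zip(...)) returns a list of tuples

list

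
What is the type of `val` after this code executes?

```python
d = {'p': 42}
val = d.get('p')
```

dict.get() returns the value (int) when key is found

int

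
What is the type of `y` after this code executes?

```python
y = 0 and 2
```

'and' returns the first falsy value (0, which is int)

int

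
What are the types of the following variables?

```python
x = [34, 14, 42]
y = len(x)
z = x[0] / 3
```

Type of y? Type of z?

len() returns int; int / int returns float

int, float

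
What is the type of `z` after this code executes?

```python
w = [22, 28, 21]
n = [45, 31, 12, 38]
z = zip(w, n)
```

zip() returns a zip iterator object

zip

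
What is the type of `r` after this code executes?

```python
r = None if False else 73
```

Ternary: condition is False, else branch (73) taken → int

int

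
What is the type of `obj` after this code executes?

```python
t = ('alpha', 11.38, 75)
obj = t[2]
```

Index 2 of tuple is 75 which is int

int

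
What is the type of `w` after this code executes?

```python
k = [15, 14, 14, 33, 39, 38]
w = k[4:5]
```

Slicing a list always returns a list

list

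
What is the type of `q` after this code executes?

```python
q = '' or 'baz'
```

'or' returns first truthy value ('baz', which is str)

str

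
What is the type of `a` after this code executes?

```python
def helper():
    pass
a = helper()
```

A function with no return statement returns None

NoneType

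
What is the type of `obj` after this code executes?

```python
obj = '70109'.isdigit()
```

str.isdigit() returns bool

bool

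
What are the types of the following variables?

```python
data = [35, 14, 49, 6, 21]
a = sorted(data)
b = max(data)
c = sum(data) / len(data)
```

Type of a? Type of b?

sorted() returns list; max of ints returns int

list, int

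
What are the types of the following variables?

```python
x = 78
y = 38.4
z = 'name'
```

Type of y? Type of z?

y is float; z is str

float, str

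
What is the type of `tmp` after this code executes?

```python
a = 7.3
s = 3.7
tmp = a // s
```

float // float returns float (floor division preserves float type)

float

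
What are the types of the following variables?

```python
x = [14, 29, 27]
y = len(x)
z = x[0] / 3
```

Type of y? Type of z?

len() returns int; int / int returns float

int, float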